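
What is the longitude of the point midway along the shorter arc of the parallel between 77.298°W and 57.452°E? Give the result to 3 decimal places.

9.923°W

Signed shortest Δλ from -77.298° to +57.452° is +134.750°.
Midpoint longitude = -77.298° + (+134.750°)/2 = -77.298° + 67.375° = -9.923°.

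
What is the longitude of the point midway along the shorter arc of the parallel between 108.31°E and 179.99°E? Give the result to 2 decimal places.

Signed shortest Δλ from +108.31° to +179.99° is +71.68°.
Midpoint longitude = +108.31° + (+71.68°)/2 = +108.31° + 35.84° = +144.15°.

144.15°E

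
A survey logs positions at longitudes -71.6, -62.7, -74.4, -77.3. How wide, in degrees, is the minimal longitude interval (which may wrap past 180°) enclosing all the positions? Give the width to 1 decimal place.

14.6°

Sort the longitudes: -77.3°, -74.4°, -71.6°, -62.7°.
Eastward gaps between consecutive values (wrapping around): 2.9°, 2.8°, 8.9°, 345.4°.
Largest gap = 345.4° ⇒ minimal covering band is its complement: 360° − 345.4° = 14.6°.
Band runs from -77.3° eastward to -62.7°.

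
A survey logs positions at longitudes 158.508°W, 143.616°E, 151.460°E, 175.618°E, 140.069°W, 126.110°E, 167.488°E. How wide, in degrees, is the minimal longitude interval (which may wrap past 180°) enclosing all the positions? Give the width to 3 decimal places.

Sort the longitudes: -158.508°, -140.069°, +126.110°, +143.616°, +151.460°, +167.488°, +175.618°.
Eastward gaps between consecutive values (wrapping around): 18.439°, 266.179°, 17.506°, 7.844°, 16.028°, 8.130°, 25.874°.
Largest gap = 266.179° ⇒ minimal covering band is its complement: 360° − 266.179° = 93.821°.
Band runs from +126.110° eastward to -140.069°, crossing the antimeridian.

93.821°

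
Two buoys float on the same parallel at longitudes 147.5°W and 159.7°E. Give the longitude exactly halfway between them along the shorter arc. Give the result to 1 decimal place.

Signed shortest Δλ from -147.5° to +159.7° is -52.8°.
Midpoint longitude = -147.5° + (-52.8°)/2 = -147.5° − 26.4° = -173.9°.
(The naïve average (-147.5 + +159.7)/2 = 6.1° is on the wrong side of the globe.)

173.9°W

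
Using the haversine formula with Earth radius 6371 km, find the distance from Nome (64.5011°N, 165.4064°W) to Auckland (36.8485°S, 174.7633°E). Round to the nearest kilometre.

Δλ = 174.7633 − -165.4064 = 340.1697°; wrapped into (−180°, 180°]: -19.8303°.
Δφ = -36.8485 − 64.5011 = -101.3496°.
a = sin²(Δφ/2) + cos φ₁ · cos φ₂ · sin²(Δλ/2) = 0.608611.
c = 2·atan2(√a, √(1−a)) = 1.78976 rad → d = 6371·c ≈ 11402.59 km.

11403 km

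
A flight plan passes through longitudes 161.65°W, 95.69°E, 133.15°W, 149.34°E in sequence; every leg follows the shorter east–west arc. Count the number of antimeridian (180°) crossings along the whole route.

Leg 1: -161.65° → +95.69°, shortest Δλ = -102.66° (west) — crosses 180°.
Leg 2: +95.69° → -133.15°, shortest Δλ = 131.16° (east) — crosses 180°.
Leg 3: -133.15° → +149.34°, shortest Δλ = -77.51° (west) — crosses 180°.
Total crossings: 3.

3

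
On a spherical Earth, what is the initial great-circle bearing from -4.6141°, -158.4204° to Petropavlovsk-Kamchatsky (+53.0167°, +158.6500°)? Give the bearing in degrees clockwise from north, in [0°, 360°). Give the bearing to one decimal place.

Δλ = 158.6500 − -158.4204 = 317.0704°; wrapped into (−180°, 180°]: -42.9296°.
θ = atan2( sin Δλ · cos φ₂ , cos φ₁ · sin φ₂ − sin φ₁ · cos φ₂ · cos Δλ )
  = atan2(-0.40974, 0.83166) = -26.228° → normalised to [0°, 360°): 333.772°.

333.8°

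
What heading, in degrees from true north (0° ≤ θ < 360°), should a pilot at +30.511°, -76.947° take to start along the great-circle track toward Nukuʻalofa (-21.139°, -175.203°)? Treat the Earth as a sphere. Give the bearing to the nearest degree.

255°

Δλ = -175.203 − -76.947 = -98.256°.
θ = atan2( sin Δλ · cos φ₂ , cos φ₁ · sin φ₂ − sin φ₁ · cos φ₂ · cos Δλ )
  = atan2(-0.92304, -0.24270) = -104.731° → normalised to [0°, 360°): 255.269°.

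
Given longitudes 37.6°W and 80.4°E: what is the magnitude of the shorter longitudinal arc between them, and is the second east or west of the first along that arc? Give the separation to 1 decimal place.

Raw difference: 80.4 − -37.6 = 118.0°.
Normalise into (−180°, 180°]: 118.0° stays 118.0°.
Positive ⇒ the second point lies to the east; separation 118.0°.

118.0° east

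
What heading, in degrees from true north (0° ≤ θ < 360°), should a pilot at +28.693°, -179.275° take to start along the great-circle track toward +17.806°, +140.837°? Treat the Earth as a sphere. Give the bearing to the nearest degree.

262°

Δλ = 140.837 − -179.275 = 320.112°; wrapped into (−180°, 180°]: -39.888°.
θ = atan2( sin Δλ · cos φ₂ , cos φ₁ · sin φ₂ − sin φ₁ · cos φ₂ · cos Δλ )
  = atan2(-0.61057, -0.08250) = -97.695° → normalised to [0°, 360°): 262.305°.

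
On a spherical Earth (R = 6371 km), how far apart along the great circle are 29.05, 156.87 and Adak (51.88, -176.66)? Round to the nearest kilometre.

3348 km

Δλ = -176.66 − 156.87 = -333.53°; wrapped into (−180°, 180°]: 26.47°.
Δφ = 51.88 − 29.05 = 22.83°.
a = sin²(Δφ/2) + cos φ₁ · cos φ₂ · sin²(Δλ/2) = 0.067456.
c = 2·atan2(√a, √(1−a)) = 0.52547 rad → d = 6371·c ≈ 3347.78 km.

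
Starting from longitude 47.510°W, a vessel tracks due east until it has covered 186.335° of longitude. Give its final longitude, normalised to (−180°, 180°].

138.825°E

Start at -47.510°; shift +186.335° → +138.825°.
+138.825° already lies in (−180°, 180°].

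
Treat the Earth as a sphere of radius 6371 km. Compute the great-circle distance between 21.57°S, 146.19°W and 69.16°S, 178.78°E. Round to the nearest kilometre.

Δλ = 178.78 − -146.19 = 324.97°; wrapped into (−180°, 180°]: -35.03°.
Δφ = -69.16 − -21.57 = -47.59°.
a = sin²(Δφ/2) + cos φ₁ · cos φ₂ · sin²(Δλ/2) = 0.192750.
c = 2·atan2(√a, √(1−a)) = 0.90905 rad → d = 6371·c ≈ 5791.53 km.

5792 km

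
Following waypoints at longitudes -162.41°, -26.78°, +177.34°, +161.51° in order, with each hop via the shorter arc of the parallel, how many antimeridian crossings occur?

1

Leg 1: -162.41° → -26.78°, shortest Δλ = 135.63° (east) — does not cross 180°.
Leg 2: -26.78° → +177.34°, shortest Δλ = -155.88° (west) — crosses 180°.
Leg 3: +177.34° → +161.51°, shortest Δλ = -15.83° (west) — does not cross 180°.
Total crossings: 1.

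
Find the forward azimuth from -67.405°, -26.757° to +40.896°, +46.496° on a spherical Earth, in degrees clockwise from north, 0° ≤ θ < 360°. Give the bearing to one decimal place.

Δλ = 46.496 − -26.757 = 73.253°.
θ = atan2( sin Δλ · cos φ₂ , cos φ₁ · sin φ₂ − sin φ₁ · cos φ₂ · cos Δλ )
  = atan2(0.72384, 0.45263) = 57.981° → normalised to [0°, 360°): 57.981°.

58.0°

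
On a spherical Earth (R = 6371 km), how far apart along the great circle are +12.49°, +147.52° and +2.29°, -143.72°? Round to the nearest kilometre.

7647 km

Δλ = -143.72 − 147.52 = -291.24°; wrapped into (−180°, 180°]: 68.76°.
Δφ = 2.29 − 12.49 = -10.20°.
a = sin²(Δφ/2) + cos φ₁ · cos φ₂ · sin²(Δλ/2) = 0.318970.
c = 2·atan2(√a, √(1−a)) = 1.20032 rad → d = 6371·c ≈ 7647.23 km.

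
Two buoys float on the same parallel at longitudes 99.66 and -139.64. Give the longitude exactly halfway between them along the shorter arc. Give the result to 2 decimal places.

Signed shortest Δλ from +99.66° to -139.64° is +120.70°.
Midpoint longitude = +99.66° + (+120.70°)/2 = +99.66° + 60.35° = +160.01°.
(The naïve average (+99.66 + -139.64)/2 = -19.99° is on the wrong side of the globe.)

+160.01°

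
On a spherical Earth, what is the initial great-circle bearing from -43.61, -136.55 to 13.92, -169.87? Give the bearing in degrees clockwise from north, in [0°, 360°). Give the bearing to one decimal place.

Δλ = -169.87 − -136.55 = -33.32°.
θ = atan2( sin Δλ · cos φ₂ , cos φ₁ · sin φ₂ − sin φ₁ · cos φ₂ · cos Δλ )
  = atan2(-0.53318, 0.73362) = -36.009° → normalised to [0°, 360°): 323.991°.

324.0°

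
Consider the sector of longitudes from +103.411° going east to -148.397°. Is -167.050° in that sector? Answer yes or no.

Yes

Band width going east from +103.411° to -148.397°: ((-148.397 − 103.411) mod 360) = 108.192°.
Offset of -167.050° east of the west edge: ((-167.050 − 103.411) mod 360) = 89.539°.
89.539° ≤ 108.192° ⇒ inside.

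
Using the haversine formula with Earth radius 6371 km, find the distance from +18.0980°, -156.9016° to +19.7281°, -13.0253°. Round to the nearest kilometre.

Δλ = -13.0253 − -156.9016 = 143.8763°.
Δφ = 19.7281 − 18.0980 = 1.6301°.
a = sin²(Δφ/2) + cos φ₁ · cos φ₂ · sin²(Δλ/2) = 0.808930.
c = 2·atan2(√a, √(1−a)) = 2.23681 rad → d = 6371·c ≈ 14250.74 km.

14251 km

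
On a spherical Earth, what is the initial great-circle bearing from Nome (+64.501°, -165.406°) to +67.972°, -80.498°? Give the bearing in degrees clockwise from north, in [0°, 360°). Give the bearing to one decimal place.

45.4°

Δλ = -80.498 − -165.406 = 84.908°.
θ = atan2( sin Δλ · cos φ₂ , cos φ₁ · sin φ₂ − sin φ₁ · cos φ₂ · cos Δλ )
  = atan2(0.37358, 0.36902) = 45.352° → normalised to [0°, 360°): 45.352°.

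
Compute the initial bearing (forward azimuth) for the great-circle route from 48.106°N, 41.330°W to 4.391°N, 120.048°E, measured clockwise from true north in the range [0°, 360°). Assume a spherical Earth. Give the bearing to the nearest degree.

23°

Δλ = 120.048 − -41.330 = 161.378°.
θ = atan2( sin Δλ · cos φ₂ , cos φ₁ · sin φ₂ − sin φ₁ · cos φ₂ · cos Δλ )
  = atan2(0.31839, 0.75446) = 22.880° → normalised to [0°, 360°): 22.880°.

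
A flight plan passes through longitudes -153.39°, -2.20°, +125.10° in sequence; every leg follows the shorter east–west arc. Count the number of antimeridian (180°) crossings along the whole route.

0

Leg 1: -153.39° → -2.20°, shortest Δλ = 151.19° (east) — does not cross 180°.
Leg 2: -2.20° → +125.10°, shortest Δλ = 127.3° (east) — does not cross 180°.
Total crossings: 0.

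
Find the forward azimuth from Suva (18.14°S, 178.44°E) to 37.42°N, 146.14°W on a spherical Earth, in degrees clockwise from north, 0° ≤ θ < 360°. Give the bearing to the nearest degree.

Δλ = -146.14 − 178.44 = -324.58°; wrapped into (−180°, 180°]: 35.42°.
θ = atan2( sin Δλ · cos φ₂ , cos φ₁ · sin φ₂ − sin φ₁ · cos φ₂ · cos Δλ )
  = atan2(0.46029, 0.77896) = 30.579° → normalised to [0°, 360°): 30.579°.

31°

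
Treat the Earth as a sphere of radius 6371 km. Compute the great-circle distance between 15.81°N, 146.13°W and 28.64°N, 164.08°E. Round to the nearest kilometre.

5280 km

Δλ = 164.08 − -146.13 = 310.21°; wrapped into (−180°, 180°]: -49.79°.
Δφ = 28.64 − 15.81 = 12.83°.
a = sin²(Δφ/2) + cos φ₁ · cos φ₂ · sin²(Δλ/2) = 0.162123.
c = 2·atan2(√a, √(1−a)) = 0.82881 rad → d = 6371·c ≈ 5280.35 km.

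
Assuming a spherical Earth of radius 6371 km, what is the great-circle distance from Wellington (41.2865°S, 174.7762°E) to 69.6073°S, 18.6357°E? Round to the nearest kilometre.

7531 km

Δλ = 18.6357 − 174.7762 = -156.1405°.
Δφ = -69.6073 − -41.2865 = -28.3208°.
a = sin²(Δφ/2) + cos φ₁ · cos φ₂ · sin²(Δλ/2) = 0.310493.
c = 2·atan2(√a, √(1−a)) = 1.18207 rad → d = 6371·c ≈ 7530.95 km.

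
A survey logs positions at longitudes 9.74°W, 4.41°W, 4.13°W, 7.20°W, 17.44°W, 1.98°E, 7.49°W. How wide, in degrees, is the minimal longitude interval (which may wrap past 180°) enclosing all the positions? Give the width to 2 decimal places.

19.42°

Sort the longitudes: -17.44°, -9.74°, -7.49°, -7.20°, -4.41°, -4.13°, +1.98°.
Eastward gaps between consecutive values (wrapping around): 7.70°, 2.25°, 0.29°, 2.79°, 0.28°, 6.11°, 340.58°.
Largest gap = 340.58° ⇒ minimal covering band is its complement: 360° − 340.58° = 19.42°.
Band runs from -17.44° eastward to +1.98°.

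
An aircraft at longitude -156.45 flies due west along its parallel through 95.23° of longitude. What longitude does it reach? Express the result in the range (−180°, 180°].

+108.32°

Start at -156.45°; shift −95.23° → -251.68°.
-251.68° lies outside (−180°, 180°]; add 360° → +108.32°.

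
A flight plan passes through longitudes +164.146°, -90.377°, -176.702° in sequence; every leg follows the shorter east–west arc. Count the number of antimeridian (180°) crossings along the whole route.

1

Leg 1: +164.146° → -90.377°, shortest Δλ = 105.477° (east) — crosses 180°.
Leg 2: -90.377° → -176.702°, shortest Δλ = -86.325° (west) — does not cross 180°.
Total crossings: 1.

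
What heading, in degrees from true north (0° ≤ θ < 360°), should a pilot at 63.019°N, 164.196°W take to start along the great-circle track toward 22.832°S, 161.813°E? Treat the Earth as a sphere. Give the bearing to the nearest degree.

211°

Δλ = 161.813 − -164.196 = 326.009°; wrapped into (−180°, 180°]: -33.991°.
θ = atan2( sin Δλ · cos φ₂ , cos φ₁ · sin φ₂ − sin φ₁ · cos φ₂ · cos Δλ )
  = atan2(-0.51526, -0.85703) = -148.985° → normalised to [0°, 360°): 211.015°.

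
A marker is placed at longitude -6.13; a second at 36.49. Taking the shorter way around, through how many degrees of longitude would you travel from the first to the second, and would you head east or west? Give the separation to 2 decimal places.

42.62° east

Raw difference: 36.49 − -6.13 = 42.62°.
Normalise into (−180°, 180°]: 42.62° stays 42.62°.
Positive ⇒ the second point lies to the east; separation 42.62°.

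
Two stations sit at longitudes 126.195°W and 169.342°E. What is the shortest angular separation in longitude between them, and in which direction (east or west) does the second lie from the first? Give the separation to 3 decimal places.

Raw difference: 169.342 − -126.195 = 295.537°.
Normalise into (−180°, 180°]: 295.537° − 360° = -64.463°.
Negative ⇒ the second point lies to the west; separation 64.463°.

64.463° west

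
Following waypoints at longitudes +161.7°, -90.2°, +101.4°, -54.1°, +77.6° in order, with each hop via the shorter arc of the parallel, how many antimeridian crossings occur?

2

Leg 1: +161.7° → -90.2°, shortest Δλ = 108.1° (east) — crosses 180°.
Leg 2: -90.2° → +101.4°, shortest Δλ = -168.4° (west) — crosses 180°.
Leg 3: +101.4° → -54.1°, shortest Δλ = -155.5° (west) — does not cross 180°.
Leg 4: -54.1° → +77.6°, shortest Δλ = 131.7° (east) — does not cross 180°.
Total crossings: 2.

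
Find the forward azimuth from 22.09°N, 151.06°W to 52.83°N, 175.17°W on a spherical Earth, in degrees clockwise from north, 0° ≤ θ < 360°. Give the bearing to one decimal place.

Δλ = -175.17 − -151.06 = -24.11°.
θ = atan2( sin Δλ · cos φ₂ , cos φ₁ · sin φ₂ − sin φ₁ · cos φ₂ · cos Δλ )
  = atan2(-0.24680, 0.53096) = -24.930° → normalised to [0°, 360°): 335.070°.

335.1°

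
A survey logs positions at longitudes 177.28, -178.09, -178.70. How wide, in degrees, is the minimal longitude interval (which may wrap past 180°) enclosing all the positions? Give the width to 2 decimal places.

4.63°

Sort the longitudes: -178.70°, -178.09°, +177.28°.
Eastward gaps between consecutive values (wrapping around): 0.61°, 355.37°, 4.02°.
Largest gap = 355.37° ⇒ minimal covering band is its complement: 360° − 355.37° = 4.63°.
Band runs from +177.28° eastward to -178.09°, crossing the antimeridian.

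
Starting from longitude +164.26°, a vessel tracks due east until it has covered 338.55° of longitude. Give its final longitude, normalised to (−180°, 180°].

Start at +164.26°; shift +338.55° → +502.81°.
+502.81° lies outside (−180°, 180°]; subtract 360° → +142.81°.

+142.81°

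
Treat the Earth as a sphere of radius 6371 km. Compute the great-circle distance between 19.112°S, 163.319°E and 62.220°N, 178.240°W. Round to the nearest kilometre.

Δλ = -178.240 − 163.319 = -341.559°; wrapped into (−180°, 180°]: 18.441°.
Δφ = 62.220 − -19.112 = 81.332°.
a = sin²(Δφ/2) + cos φ₁ · cos φ₂ · sin²(Δλ/2) = 0.435953.
c = 2·atan2(√a, √(1−a)) = 1.44235 rad → d = 6371·c ≈ 9189.20 km.

9189 km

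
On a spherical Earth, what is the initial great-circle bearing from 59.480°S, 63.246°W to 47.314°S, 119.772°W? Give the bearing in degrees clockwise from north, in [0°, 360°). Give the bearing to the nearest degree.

Δλ = -119.772 − -63.246 = -56.526°.
θ = atan2( sin Δλ · cos φ₂ , cos φ₁ · sin φ₂ − sin φ₁ · cos φ₂ · cos Δλ )
  = atan2(-0.56553, -0.05117) = -95.170° → normalised to [0°, 360°): 264.830°.

265°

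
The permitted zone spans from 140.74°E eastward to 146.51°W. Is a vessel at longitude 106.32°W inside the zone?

Band width going east from +140.74° to -146.51°: ((-146.51 − 140.74) mod 360) = 72.75°.
Offset of -106.32° east of the west edge: ((-106.32 − 140.74) mod 360) = 112.94°.
112.94° > 72.75° ⇒ outside.

No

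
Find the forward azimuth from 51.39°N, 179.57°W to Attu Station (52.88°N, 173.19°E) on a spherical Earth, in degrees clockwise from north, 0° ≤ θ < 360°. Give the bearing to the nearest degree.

Δλ = 173.19 − -179.57 = 352.76°; wrapped into (−180°, 180°]: -7.24°.
θ = atan2( sin Δλ · cos φ₂ , cos φ₁ · sin φ₂ − sin φ₁ · cos φ₂ · cos Δλ )
  = atan2(-0.07605, 0.02976) = -68.628° → normalised to [0°, 360°): 291.372°.

291°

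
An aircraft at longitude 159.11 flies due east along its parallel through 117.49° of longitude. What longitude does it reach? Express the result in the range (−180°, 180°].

Start at +159.11°; shift +117.49° → +276.60°.
+276.60° lies outside (−180°, 180°]; subtract 360° → -83.40°.

-83.40°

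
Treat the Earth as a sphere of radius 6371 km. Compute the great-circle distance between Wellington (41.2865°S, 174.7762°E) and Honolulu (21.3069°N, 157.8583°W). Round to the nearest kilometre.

7511 km

Δλ = -157.8583 − 174.7762 = -332.6345°; wrapped into (−180°, 180°]: 27.3655°.
Δφ = 21.3069 − -41.2865 = 62.5934°.
a = sin²(Δφ/2) + cos φ₁ · cos φ₂ · sin²(Δλ/2) = 0.309020.
c = 2·atan2(√a, √(1−a)) = 1.17888 rad → d = 6371·c ≈ 7510.64 km.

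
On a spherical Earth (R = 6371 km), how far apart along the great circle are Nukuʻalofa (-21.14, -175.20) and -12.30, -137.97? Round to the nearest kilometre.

4074 km

Δλ = -137.97 − -175.20 = 37.23°.
Δφ = -12.30 − -21.14 = 8.84°.
a = sin²(Δφ/2) + cos φ₁ · cos φ₂ · sin²(Δλ/2) = 0.098794.
c = 2·atan2(√a, √(1−a)) = 0.63947 rad → d = 6371·c ≈ 4074.06 km.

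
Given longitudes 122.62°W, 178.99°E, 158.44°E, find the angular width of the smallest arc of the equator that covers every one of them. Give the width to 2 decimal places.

Sort the longitudes: -122.62°, +158.44°, +178.99°.
Eastward gaps between consecutive values (wrapping around): 281.06°, 20.55°, 58.39°.
Largest gap = 281.06° ⇒ minimal covering band is its complement: 360° − 281.06° = 78.94°.
Band runs from +158.44° eastward to -122.62°, crossing the antimeridian.

78.94°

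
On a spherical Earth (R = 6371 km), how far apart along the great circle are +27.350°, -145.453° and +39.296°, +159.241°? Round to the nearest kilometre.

Δλ = 159.241 − -145.453 = 304.694°; wrapped into (−180°, 180°]: -55.306°.
Δφ = 39.296 − 27.350 = 11.946°.
a = sin²(Δφ/2) + cos φ₁ · cos φ₂ · sin²(Δλ/2) = 0.158892.
c = 2·atan2(√a, √(1−a)) = 0.82001 rad → d = 6371·c ≈ 5224.26 km.

5224 km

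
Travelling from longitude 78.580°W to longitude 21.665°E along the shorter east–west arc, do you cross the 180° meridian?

Signed shortest Δλ = ((21.665 − -78.580 + 180) mod 360) − 180 = 100.245°.
Going east by 100.245° from -78.580° reaches +21.665° without touching 180°.

No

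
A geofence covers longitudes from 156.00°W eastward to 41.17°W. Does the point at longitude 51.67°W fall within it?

Yes

Band width going east from -156.00° to -41.17°: ((-41.17 − -156.00) mod 360) = 114.83°.
Offset of -51.67° east of the west edge: ((-51.67 − -156.00) mod 360) = 104.33°.
104.33° ≤ 114.83° ⇒ inside.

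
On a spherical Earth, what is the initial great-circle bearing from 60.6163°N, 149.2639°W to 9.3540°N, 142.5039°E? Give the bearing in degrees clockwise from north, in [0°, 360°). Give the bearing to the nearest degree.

255°

Δλ = 142.5039 − -149.2639 = 291.7678°; wrapped into (−180°, 180°]: -68.2322°.
θ = atan2( sin Δλ · cos φ₂ , cos φ₁ · sin φ₂ − sin φ₁ · cos φ₂ · cos Δλ )
  = atan2(-0.91635, -0.23909) = -104.624° → normalised to [0°, 360°): 255.376°.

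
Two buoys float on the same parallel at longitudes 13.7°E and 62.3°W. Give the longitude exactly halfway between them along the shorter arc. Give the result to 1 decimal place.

Signed shortest Δλ from +13.7° to -62.3° is -76.0°.
Midpoint longitude = +13.7° + (-76.0°)/2 = +13.7° − 38.0° = -24.3°.

24.3°W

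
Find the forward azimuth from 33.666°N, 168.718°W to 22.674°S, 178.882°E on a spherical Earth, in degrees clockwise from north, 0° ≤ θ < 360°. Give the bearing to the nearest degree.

Δλ = 178.882 − -168.718 = 347.600°; wrapped into (−180°, 180°]: -12.400°.
θ = atan2( sin Δλ · cos φ₂ , cos φ₁ · sin φ₂ − sin φ₁ · cos φ₂ · cos Δλ )
  = atan2(-0.19814, -0.82041) = -166.422° → normalised to [0°, 360°): 193.578°.

194°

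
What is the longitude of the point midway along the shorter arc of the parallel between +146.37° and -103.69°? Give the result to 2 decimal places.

Signed shortest Δλ from +146.37° to -103.69° is +109.94°.
Midpoint longitude = +146.37° + (+109.94°)/2 = +146.37° + 54.97° = +201.34°.
Normalise into (−180°, 180°]: -158.66°.
(The naïve average (+146.37 + -103.69)/2 = 21.34° is on the wrong side of the globe.)

-158.66°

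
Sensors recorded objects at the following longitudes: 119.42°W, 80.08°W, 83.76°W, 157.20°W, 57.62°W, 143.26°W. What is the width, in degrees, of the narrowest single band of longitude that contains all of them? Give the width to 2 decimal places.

99.58°

Sort the longitudes: -157.20°, -143.26°, -119.42°, -83.76°, -80.08°, -57.62°.
Eastward gaps between consecutive values (wrapping around): 13.94°, 23.84°, 35.66°, 3.68°, 22.46°, 260.42°.
Largest gap = 260.42° ⇒ minimal covering band is its complement: 360° − 260.42° = 99.58°.
Band runs from -157.20° eastward to -57.62°.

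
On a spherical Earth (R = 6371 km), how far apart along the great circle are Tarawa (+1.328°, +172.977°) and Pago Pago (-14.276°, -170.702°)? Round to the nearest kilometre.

2498 km

Δλ = -170.702 − 172.977 = -343.679°; wrapped into (−180°, 180°]: 16.321°.
Δφ = -14.276 − 1.328 = -15.604°.
a = sin²(Δφ/2) + cos φ₁ · cos φ₂ · sin²(Δλ/2) = 0.037949.
c = 2·atan2(√a, √(1−a)) = 0.39212 rad → d = 6371·c ≈ 2498.20 km.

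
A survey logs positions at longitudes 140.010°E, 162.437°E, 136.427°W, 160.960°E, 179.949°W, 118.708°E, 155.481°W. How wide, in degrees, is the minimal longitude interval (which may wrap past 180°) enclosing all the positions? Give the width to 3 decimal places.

Sort the longitudes: -179.949°, -155.481°, -136.427°, +118.708°, +140.010°, +160.960°, +162.437°.
Eastward gaps between consecutive values (wrapping around): 24.468°, 19.054°, 255.135°, 21.302°, 20.950°, 1.477°, 17.614°.
Largest gap = 255.135° ⇒ minimal covering band is its complement: 360° − 255.135° = 104.865°.
Band runs from +118.708° eastward to -136.427°, crossing the antimeridian.

104.865°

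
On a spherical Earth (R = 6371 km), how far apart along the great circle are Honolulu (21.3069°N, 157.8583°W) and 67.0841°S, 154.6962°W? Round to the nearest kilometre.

9832 km

Δλ = -154.6962 − -157.8583 = 3.1621°.
Δφ = -67.0841 − 21.3069 = -88.3910°.
a = sin²(Δφ/2) + cos φ₁ · cos φ₂ · sin²(Δλ/2) = 0.486237.
c = 2·atan2(√a, √(1−a)) = 1.54327 rad → d = 6371·c ≈ 9832.15 km.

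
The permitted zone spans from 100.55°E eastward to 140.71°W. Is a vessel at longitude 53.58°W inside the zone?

Band width going east from +100.55° to -140.71°: ((-140.71 − 100.55) mod 360) = 118.74°.
Offset of -53.58° east of the west edge: ((-53.58 − 100.55) mod 360) = 205.87°.
205.87° > 118.74° ⇒ outside.

No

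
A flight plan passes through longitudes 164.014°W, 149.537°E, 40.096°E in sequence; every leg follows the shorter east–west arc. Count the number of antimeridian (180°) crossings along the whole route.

Leg 1: -164.014° → +149.537°, shortest Δλ = -46.449° (west) — crosses 180°.
Leg 2: +149.537° → +40.096°, shortest Δλ = -109.441° (west) — does not cross 180°.
Total crossings: 1.

1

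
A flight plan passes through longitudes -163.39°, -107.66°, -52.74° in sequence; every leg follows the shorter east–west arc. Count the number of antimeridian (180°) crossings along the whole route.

Leg 1: -163.39° → -107.66°, shortest Δλ = 55.73° (east) — does not cross 180°.
Leg 2: -107.66° → -52.74°, shortest Δλ = 54.92° (east) — does not cross 180°.
Total crossings: 0.

0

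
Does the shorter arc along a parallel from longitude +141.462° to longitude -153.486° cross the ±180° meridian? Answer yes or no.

Yes

Naïve |-153.486 − 141.462| = 294.948° > 180°, so the shorter arc goes the other way round — across 180°.
Signed shortest Δλ = ((-153.486 − 141.462 + 180) mod 360) − 180 = 65.052°.
Going east by 65.052° from +141.462° passes through 180° before reaching -153.486°.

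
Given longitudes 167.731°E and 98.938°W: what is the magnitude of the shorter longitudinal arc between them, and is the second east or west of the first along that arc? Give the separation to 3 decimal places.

93.331° east

Raw difference: -98.938 − 167.731 = -266.669°.
Normalise into (−180°, 180°]: -266.669° + 360° = 93.331°.
Positive ⇒ the second point lies to the east; separation 93.331°.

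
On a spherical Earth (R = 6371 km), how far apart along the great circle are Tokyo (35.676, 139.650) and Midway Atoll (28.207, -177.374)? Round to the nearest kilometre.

Δλ = -177.374 − 139.650 = -317.024°; wrapped into (−180°, 180°]: 42.976°.
Δφ = 28.207 − 35.676 = -7.469°.
a = sin²(Δφ/2) + cos φ₁ · cos φ₂ · sin²(Δλ/2) = 0.100297.
c = 2·atan2(√a, √(1−a)) = 0.64449 rad → d = 6371·c ≈ 4106.04 km.

4106 km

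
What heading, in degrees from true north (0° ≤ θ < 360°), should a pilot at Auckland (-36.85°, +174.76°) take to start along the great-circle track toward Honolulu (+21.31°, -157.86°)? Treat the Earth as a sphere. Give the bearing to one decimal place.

Δλ = -157.86 − 174.76 = -332.62°; wrapped into (−180°, 180°]: 27.38°.
θ = atan2( sin Δλ · cos φ₂ , cos φ₁ · sin φ₂ − sin φ₁ · cos φ₂ · cos Δλ )
  = atan2(0.42845, 0.78693) = 28.566° → normalised to [0°, 360°): 28.566°.

28.6°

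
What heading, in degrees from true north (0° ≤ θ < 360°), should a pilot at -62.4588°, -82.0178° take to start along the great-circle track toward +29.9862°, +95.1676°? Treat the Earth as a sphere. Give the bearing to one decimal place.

175.5°

Δλ = 95.1676 − -82.0178 = 177.1854°.
θ = atan2( sin Δλ · cos φ₂ , cos φ₁ · sin φ₂ − sin φ₁ · cos φ₂ · cos Δλ )
  = atan2(0.04253, -0.53597) = 175.463° → normalised to [0°, 360°): 175.463°.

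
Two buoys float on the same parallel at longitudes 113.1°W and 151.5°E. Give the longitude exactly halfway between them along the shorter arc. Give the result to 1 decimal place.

Signed shortest Δλ from -113.1° to +151.5° is -95.4°.
Midpoint longitude = -113.1° + (-95.4°)/2 = -113.1° − 47.7° = -160.8°.
(The naïve average (-113.1 + +151.5)/2 = 19.2° is on the wrong side of the globe.)

160.8°W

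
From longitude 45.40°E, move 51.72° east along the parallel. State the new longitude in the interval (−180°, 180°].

Start at +45.40°; shift +51.72° → +97.12°.
+97.12° already lies in (−180°, 180°].

97.12°E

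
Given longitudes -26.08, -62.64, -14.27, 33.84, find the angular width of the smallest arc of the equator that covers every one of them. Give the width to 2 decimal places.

96.48°

Sort the longitudes: -62.64°, -26.08°, -14.27°, +33.84°.
Eastward gaps between consecutive values (wrapping around): 36.56°, 11.81°, 48.11°, 263.52°.
Largest gap = 263.52° ⇒ minimal covering band is its complement: 360° − 263.52° = 96.48°.
Band runs from -62.64° eastward to +33.84°.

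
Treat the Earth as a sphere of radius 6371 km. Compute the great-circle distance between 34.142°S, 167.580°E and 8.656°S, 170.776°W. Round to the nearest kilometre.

3595 km

Δλ = -170.776 − 167.580 = -338.356°; wrapped into (−180°, 180°]: 21.644°.
Δφ = -8.656 − -34.142 = 25.486°.
a = sin²(Δφ/2) + cos φ₁ · cos φ₂ · sin²(Δλ/2) = 0.077500.
c = 2·atan2(√a, √(1−a)) = 0.56423 rad → d = 6371·c ≈ 3594.71 km.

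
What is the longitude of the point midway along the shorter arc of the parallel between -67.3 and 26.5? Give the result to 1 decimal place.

Signed shortest Δλ from -67.3° to +26.5° is +93.8°.
Midpoint longitude = -67.3° + (+93.8°)/2 = -67.3° + 46.9° = -20.4°.

-20.4°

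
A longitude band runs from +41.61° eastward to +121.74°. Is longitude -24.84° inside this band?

No

Band width going east from +41.61° to +121.74°: ((121.74 − 41.61) mod 360) = 80.13°.
Offset of -24.84° east of the west edge: ((-24.84 − 41.61) mod 360) = 293.55°.
293.55° > 80.13° ⇒ outside.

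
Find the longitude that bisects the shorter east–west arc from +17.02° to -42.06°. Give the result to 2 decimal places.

Signed shortest Δλ from +17.02° to -42.06° is -59.08°.
Midpoint longitude = +17.02° + (-59.08°)/2 = +17.02° − 29.54° = -12.52°.

-12.52°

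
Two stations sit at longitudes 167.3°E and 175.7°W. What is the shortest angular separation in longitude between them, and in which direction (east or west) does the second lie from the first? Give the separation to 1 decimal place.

17.0° east

Raw difference: -175.7 − 167.3 = -343.0°.
Normalise into (−180°, 180°]: -343.0° + 360° = 17.0°.
Positive ⇒ the second point lies to the east; separation 17.0°.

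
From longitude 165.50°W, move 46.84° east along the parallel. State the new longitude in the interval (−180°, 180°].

Start at -165.50°; shift +46.84° → -118.66°.
-118.66° already lies in (−180°, 180°].

118.66°W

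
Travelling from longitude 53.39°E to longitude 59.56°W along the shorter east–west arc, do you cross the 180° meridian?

Signed shortest Δλ = ((-59.56 − 53.39 + 180) mod 360) − 180 = -112.95°.
Going west by 112.95° from +53.39° reaches -59.56° without touching 180°.

No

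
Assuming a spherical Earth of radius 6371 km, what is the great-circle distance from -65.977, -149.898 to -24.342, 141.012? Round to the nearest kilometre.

6606 km

Δλ = 141.012 − -149.898 = 290.910°; wrapped into (−180°, 180°]: -69.090°.
Δφ = -24.342 − -65.977 = 41.635°.
a = sin²(Δφ/2) + cos φ₁ · cos φ₂ · sin²(Δλ/2) = 0.245570.
c = 2·atan2(√a, √(1−a)) = 1.03694 rad → d = 6371·c ≈ 6606.33 km.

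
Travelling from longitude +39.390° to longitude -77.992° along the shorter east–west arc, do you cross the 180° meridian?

Signed shortest Δλ = ((-77.992 − 39.390 + 180) mod 360) − 180 = -117.382°.
Going west by 117.382° from +39.390° reaches -77.992° without touching 180°.

No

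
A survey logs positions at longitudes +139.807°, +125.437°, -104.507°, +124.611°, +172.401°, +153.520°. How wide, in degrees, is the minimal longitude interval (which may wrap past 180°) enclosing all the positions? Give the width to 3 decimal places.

Sort the longitudes: -104.507°, +124.611°, +125.437°, +139.807°, +153.520°, +172.401°.
Eastward gaps between consecutive values (wrapping around): 229.118°, 0.826°, 14.370°, 13.713°, 18.881°, 83.092°.
Largest gap = 229.118° ⇒ minimal covering band is its complement: 360° − 229.118° = 130.882°.
Band runs from +124.611° eastward to -104.507°, crossing the antimeridian.

130.882°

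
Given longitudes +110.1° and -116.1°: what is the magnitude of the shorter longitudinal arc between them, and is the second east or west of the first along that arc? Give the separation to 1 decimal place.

Raw difference: -116.1 − 110.1 = -226.2°.
Normalise into (−180°, 180°]: -226.2° + 360° = 133.8°.
Positive ⇒ the second point lies to the east; separation 133.8°.

133.8° east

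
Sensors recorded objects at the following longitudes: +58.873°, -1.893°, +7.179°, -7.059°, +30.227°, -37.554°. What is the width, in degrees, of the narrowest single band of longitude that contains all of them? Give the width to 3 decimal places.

96.427°

Sort the longitudes: -37.554°, -7.059°, -1.893°, +7.179°, +30.227°, +58.873°.
Eastward gaps between consecutive values (wrapping around): 30.495°, 5.166°, 9.072°, 23.048°, 28.646°, 263.573°.
Largest gap = 263.573° ⇒ minimal covering band is its complement: 360° − 263.573° = 96.427°.
Band runs from -37.554° eastward to +58.873°.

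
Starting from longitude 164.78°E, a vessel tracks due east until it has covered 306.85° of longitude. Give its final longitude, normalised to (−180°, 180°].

111.63°E

Start at +164.78°; shift +306.85° → +471.63°.
+471.63° lies outside (−180°, 180°]; subtract 360° → +111.63°.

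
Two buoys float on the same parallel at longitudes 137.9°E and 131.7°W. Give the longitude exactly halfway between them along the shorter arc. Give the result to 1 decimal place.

Signed shortest Δλ from +137.9° to -131.7° is +90.4°.
Midpoint longitude = +137.9° + (+90.4°)/2 = +137.9° + 45.2° = +183.1°.
Normalise into (−180°, 180°]: -176.9°.
(The naïve average (+137.9 + -131.7)/2 = 3.1° is on the wrong side of the globe.)

176.9°W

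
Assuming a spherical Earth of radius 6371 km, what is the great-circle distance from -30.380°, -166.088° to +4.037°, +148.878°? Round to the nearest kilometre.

6124 km

Δλ = 148.878 − -166.088 = 314.966°; wrapped into (−180°, 180°]: -45.034°.
Δφ = 4.037 − -30.380 = 34.417°.
a = sin²(Δφ/2) + cos φ₁ · cos φ₂ · sin²(Δλ/2) = 0.213732.
c = 2·atan2(√a, √(1−a)) = 0.96120 rad → d = 6371·c ≈ 6123.81 km.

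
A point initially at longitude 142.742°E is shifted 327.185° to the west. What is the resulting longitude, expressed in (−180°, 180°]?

175.557°E

Start at +142.742°; shift −327.185° → -184.443°.
-184.443° lies outside (−180°, 180°]; add 360° → +175.557°.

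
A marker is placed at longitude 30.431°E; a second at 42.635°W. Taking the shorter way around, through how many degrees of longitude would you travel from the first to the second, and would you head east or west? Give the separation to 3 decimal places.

Raw difference: -42.635 − 30.431 = -73.066°.
Normalise into (−180°, 180°]: -73.066° stays -73.066°.
Negative ⇒ the second point lies to the west; separation 73.066°.

73.066° west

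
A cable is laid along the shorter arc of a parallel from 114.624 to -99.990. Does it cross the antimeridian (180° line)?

Naïve |-99.990 − 114.624| = 214.614° > 180°, so the shorter arc goes the other way round — across 180°.
Signed shortest Δλ = ((-99.990 − 114.624 + 180) mod 360) − 180 = 145.386°.
Going east by 145.386° from +114.624° passes through 180° before reaching -99.990°.

Yes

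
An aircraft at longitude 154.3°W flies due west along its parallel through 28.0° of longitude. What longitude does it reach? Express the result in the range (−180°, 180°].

Start at -154.3°; shift −28.0° → -182.3°.
-182.3° lies outside (−180°, 180°]; add 360° → +177.7°.

177.7°E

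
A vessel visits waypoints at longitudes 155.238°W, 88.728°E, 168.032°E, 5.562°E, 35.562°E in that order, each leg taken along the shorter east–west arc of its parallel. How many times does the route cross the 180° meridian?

1

Leg 1: -155.238° → +88.728°, shortest Δλ = -116.034° (west) — crosses 180°.
Leg 2: +88.728° → +168.032°, shortest Δλ = 79.304° (east) — does not cross 180°.
Leg 3: +168.032° → +5.562°, shortest Δλ = -162.47° (west) — does not cross 180°.
Leg 4: +5.562° → +35.562°, shortest Δλ = 30.0° (east) — does not cross 180°.
Total crossings: 1.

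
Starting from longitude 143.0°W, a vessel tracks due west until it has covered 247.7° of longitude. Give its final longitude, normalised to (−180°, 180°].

30.7°W

Start at -143.0°; shift −247.7° → -390.7°.
-390.7° lies outside (−180°, 180°]; add 360° → -30.7°.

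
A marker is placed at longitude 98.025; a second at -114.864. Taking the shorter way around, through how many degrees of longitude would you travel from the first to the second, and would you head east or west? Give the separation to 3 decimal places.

Raw difference: -114.864 − 98.025 = -212.889°.
Normalise into (−180°, 180°]: -212.889° + 360° = 147.111°.
Positive ⇒ the second point lies to the east; separation 147.111°.

147.111° east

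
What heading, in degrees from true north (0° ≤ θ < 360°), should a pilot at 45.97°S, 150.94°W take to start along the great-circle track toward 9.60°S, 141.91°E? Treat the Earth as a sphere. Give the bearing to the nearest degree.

Δλ = 141.91 − -150.94 = 292.85°; wrapped into (−180°, 180°]: -67.15°.
θ = atan2( sin Δλ · cos φ₂ , cos φ₁ · sin φ₂ − sin φ₁ · cos φ₂ · cos Δλ )
  = atan2(-0.90862, 0.15937) = -80.051° → normalised to [0°, 360°): 279.949°.

280°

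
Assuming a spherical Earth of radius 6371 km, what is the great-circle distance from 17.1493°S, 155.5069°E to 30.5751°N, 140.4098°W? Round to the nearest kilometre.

Δλ = -140.4098 − 155.5069 = -295.9167°; wrapped into (−180°, 180°]: 64.0833°.
Δφ = 30.5751 − -17.1493 = 47.7244°.
a = sin²(Δφ/2) + cos φ₁ · cos φ₂ · sin²(Δλ/2) = 0.395211.
c = 2·atan2(√a, √(1−a)) = 1.35965 rad → d = 6371·c ≈ 8662.34 km.

8662 km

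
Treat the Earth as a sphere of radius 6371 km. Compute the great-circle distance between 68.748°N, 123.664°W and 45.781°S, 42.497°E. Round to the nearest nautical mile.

9365 nmi

Δλ = 42.497 − -123.664 = 166.161°.
Δφ = -45.781 − 68.748 = -114.529°.
a = sin²(Δφ/2) + cos φ₁ · cos φ₂ · sin²(Δλ/2) = 0.956696.
c = 2·atan2(√a, √(1−a)) = 2.72234 rad → d = 6371·c ≈ 17344.00 km ≈ 9365.01 nmi.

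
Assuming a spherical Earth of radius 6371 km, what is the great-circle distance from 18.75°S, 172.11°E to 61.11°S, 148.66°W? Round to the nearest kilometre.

Δλ = -148.66 − 172.11 = -320.77°; wrapped into (−180°, 180°]: 39.23°.
Δφ = -61.11 − -18.75 = -42.36°.
a = sin²(Δφ/2) + cos φ₁ · cos φ₂ · sin²(Δλ/2) = 0.182093.
c = 2·atan2(√a, √(1−a)) = 0.88173 rad → d = 6371·c ≈ 5617.53 km.

5618 km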